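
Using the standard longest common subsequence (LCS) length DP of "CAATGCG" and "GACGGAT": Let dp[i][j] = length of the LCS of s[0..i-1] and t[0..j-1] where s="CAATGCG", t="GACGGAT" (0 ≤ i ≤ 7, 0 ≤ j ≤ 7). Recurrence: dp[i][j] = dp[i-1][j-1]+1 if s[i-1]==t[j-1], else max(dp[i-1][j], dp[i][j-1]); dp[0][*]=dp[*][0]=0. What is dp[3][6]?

   ''  G  A  C  G  G  A  T
''  0  0  0  0  0  0  0  0
 C  0  0  0  1  1  1  1  1
 A  0  0  1  1  1  1  2  2
 A  0  0  1  1  1  1  2  2
 T  0  0  1  1  1  1  2  3
 G  0  1  1  1  2  2  2  3
 C  0  1  1  2  2  2  2  3
 G  0  1  1  2  3  3  3  3

2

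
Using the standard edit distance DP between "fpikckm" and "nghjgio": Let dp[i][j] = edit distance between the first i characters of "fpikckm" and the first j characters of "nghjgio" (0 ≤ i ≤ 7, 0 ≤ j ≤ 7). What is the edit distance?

7

   ''  n  g  h  j  g  i  o
''  0  1  2  3  4  5  6  7
 f  1  1  2  3  4  5  6  7
 p  2  2  2  3  4  5  6  7
 i  3  3  3  3  4  5  5  6
 k  4  4  4  4  4  5  6  6
 c  5  5  5  5  5  5  6  7
 k  6  6  6  6  6  6  6  7
 m  7  7  7  7  7  7  7  7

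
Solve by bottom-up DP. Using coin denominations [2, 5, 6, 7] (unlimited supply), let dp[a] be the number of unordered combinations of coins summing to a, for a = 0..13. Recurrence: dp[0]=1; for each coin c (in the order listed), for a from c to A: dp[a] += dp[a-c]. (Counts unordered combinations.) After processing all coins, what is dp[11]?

after  coin     0     1     2     3     4     5     6     7     8     9    10    11    12    13
          2     1     0     1     0     1     0     1     0     1     0     1     0     1     0
          5     1     0     1     0     1     1     1     1     1     1     2     1     2     1
          6     1     0     1     0     1     1     2     1     2     1     3     2     4     2
          7     1     0     1     0     1     1     2     2     2     2     3     3     5     4

3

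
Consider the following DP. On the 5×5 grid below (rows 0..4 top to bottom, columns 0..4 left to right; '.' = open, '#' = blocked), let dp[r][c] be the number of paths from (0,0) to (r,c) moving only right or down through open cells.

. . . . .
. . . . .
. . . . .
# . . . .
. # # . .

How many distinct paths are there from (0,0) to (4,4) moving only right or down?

53

r\c   0   1   2   3   4
  0   1   1   1   1   1
  1   1   2   3   4   5
  2   1   3   6  10  15
  3   0   3   9  19  34
  4   0   0   0  19  53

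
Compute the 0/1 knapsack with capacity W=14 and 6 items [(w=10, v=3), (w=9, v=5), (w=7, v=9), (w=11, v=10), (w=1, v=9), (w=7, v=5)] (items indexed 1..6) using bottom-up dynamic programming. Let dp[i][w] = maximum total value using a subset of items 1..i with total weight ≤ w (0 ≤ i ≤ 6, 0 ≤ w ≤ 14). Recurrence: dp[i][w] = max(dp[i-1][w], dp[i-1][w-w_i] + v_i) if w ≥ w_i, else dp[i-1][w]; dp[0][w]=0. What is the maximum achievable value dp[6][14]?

i\w   0   1   2   3   4   5   6   7   8   9  10  11  12  13  14
  0   0   0   0   0   0   0   0   0   0   0   0   0   0   0   0
  1   0   0   0   0   0   0   0   0   0   0   3   3   3   3   3
  2   0   0   0   0   0   0   0   0   0   5   5   5   5   5   5
  3   0   0   0   0   0   0   0   9   9   9   9   9   9   9   9
  4   0   0   0   0   0   0   0   9   9   9   9  10  10  10  10
  5   0   9   9   9   9   9   9   9  18  18  18  18  19  19  19
  6   0   9   9   9   9   9   9   9  18  18  18  18  19  19  19

19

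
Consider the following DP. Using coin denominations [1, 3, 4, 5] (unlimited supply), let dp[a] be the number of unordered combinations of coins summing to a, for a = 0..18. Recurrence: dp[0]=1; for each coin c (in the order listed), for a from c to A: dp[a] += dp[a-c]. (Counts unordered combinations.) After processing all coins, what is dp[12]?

after  coin     0     1     2     3     4     5     6     7     8     9    10    11    12    13    14    15    16    17    18
          1     1     1     1     1     1     1     1     1     1     1     1     1     1     1     1     1     1     1     1
          3     1     1     1     2     2     2     3     3     3     4     4     4     5     5     5     6     6     6     7
          4     1     1     1     2     3     3     4     5     6     7     8     9    11    12    13    15    17    18    20
          5     1     1     1     2     3     4     5     6     8    10    12    14    17    20    23    27    31    35    40

17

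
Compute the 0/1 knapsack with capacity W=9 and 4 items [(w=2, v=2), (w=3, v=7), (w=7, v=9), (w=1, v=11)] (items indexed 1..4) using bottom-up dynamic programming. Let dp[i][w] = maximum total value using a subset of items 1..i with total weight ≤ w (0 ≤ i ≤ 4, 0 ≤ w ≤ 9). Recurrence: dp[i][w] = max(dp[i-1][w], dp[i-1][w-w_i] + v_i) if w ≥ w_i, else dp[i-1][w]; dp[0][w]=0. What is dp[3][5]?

9

i\w   0   1   2   3   4   5   6   7   8   9
  0   0   0   0   0   0   0   0   0   0   0
  1   0   0   2   2   2   2   2   2   2   2
  2   0   0   2   7   7   9   9   9   9   9
  3   0   0   2   7   7   9   9   9   9  11
  4   0  11  11  13  18  18  20  20  20  20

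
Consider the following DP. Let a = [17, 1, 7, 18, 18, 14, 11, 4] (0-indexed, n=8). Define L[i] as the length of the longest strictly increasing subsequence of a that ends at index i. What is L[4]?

   i    0    1    2    3    4    5    6    7
a[i]   17    1    7   18   18   14   11    4
L[i]    1    1    2    3    3    3    3    2

3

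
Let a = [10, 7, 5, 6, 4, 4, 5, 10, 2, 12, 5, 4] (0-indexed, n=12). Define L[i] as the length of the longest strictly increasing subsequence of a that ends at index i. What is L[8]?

1

   i    0    1    2    3    4    5    6    7    8    9   10   11
a[i]   10    7    5    6    4    4    5   10    2   12    5    4
L[i]    1    1    1    2    1    1    2    3    1    4    2    2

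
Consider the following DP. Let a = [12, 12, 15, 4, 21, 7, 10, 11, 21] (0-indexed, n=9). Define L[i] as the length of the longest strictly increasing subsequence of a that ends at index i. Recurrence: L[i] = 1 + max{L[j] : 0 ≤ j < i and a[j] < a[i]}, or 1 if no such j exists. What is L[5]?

2

   i    0    1    2    3    4    5    6    7    8
a[i]   12   12   15    4   21    7   10   11   21
L[i]    1    1    2    1    3    2    3    4    5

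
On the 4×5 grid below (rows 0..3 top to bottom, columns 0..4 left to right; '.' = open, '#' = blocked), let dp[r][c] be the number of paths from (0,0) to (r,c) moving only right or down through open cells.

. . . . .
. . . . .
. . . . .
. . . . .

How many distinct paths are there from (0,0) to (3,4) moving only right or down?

35

r\c   0   1   2   3   4
  0   1   1   1   1   1
  1   1   2   3   4   5
  2   1   3   6  10  15
  3   1   4  10  20  35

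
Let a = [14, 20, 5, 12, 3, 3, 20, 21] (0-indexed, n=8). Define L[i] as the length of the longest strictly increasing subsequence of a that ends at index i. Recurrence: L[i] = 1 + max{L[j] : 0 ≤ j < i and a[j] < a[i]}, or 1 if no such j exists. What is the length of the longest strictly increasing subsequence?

   i    0    1    2    3    4    5    6    7
a[i]   14   20    5   12    3    3   20   21
L[i]    1    2    1    2    1    1    3    4

4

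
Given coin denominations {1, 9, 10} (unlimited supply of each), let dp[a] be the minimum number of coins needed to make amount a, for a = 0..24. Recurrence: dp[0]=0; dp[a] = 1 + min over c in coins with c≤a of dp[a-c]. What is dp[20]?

2

 a  0  1  2  3  4  5  6  7  8  9 10 11 12 13 14 15 16 17 18 19 20 21 22 23 24
dp  0  1  2  3  4  5  6  7  8  1  1  2  3  4  5  6  7  8  2  2  2  3  4  5  6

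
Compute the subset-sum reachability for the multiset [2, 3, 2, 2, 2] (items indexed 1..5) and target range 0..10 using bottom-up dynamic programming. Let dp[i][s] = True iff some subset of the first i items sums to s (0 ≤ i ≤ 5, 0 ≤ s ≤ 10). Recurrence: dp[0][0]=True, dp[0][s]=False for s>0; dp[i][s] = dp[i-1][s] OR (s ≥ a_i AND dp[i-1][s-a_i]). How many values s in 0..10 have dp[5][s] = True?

9

i\s   0   1   2   3   4   5   6   7   8   9  10
  0   T   F   F   F   F   F   F   F   F   F   F
  1   T   F   T   F   F   F   F   F   F   F   F
  2   T   F   T   T   F   T   F   F   F   F   F
  3   T   F   T   T   T   T   F   T   F   F   F
  4   T   F   T   T   T   T   T   T   F   T   F
  5   T   F   T   T   T   T   T   T   T   T   F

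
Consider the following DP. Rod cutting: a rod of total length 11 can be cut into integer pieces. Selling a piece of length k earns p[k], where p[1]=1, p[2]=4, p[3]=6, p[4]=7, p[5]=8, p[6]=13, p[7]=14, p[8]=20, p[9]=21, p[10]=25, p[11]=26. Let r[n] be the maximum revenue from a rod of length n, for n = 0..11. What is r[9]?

21

   n    0    1    2    3    4    5    6    7    8    9   10   11
r[n]    0    1    4    6    8   10   13   14   20   21   25   26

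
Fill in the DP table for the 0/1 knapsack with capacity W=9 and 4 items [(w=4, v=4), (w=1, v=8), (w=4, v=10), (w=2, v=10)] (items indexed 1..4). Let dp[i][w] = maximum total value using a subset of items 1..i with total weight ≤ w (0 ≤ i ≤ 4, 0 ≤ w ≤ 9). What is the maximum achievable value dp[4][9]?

28

i\w   0   1   2   3   4   5   6   7   8   9
  0   0   0   0   0   0   0   0   0   0   0
  1   0   0   0   0   4   4   4   4   4   4
  2   0   8   8   8   8  12  12  12  12  12
  3   0   8   8   8  10  18  18  18  18  22
  4   0   8  10  18  18  18  20  28  28  28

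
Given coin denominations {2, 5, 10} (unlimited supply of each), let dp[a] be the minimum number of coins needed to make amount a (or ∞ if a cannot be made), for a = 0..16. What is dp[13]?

5

 a  0  1  2  3  4  5  6  7  8  9 10 11 12 13 14 15 16
dp  0  -  1  -  2  1  3  2  4  3  1  4  2  5  3  2  4
(- denotes ∞ / unreachable)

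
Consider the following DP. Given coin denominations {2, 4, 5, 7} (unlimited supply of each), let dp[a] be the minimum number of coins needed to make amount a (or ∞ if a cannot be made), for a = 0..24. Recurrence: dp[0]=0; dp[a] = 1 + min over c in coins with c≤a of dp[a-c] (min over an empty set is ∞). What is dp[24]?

 a  0  1  2  3  4  5  6  7  8  9 10 11 12 13 14 15 16 17 18 19 20 21 22 23 24
dp  0  -  1  -  1  1  2  1  2  2  2  2  2  3  2  3  3  3  3  3  4  3  4  4  4
(- denotes ∞ / unreachable)

4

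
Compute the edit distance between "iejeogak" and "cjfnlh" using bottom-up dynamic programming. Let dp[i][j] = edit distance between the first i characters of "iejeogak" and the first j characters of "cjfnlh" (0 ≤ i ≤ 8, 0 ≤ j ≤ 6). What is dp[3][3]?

3

   ''  c  j  f  n  l  h
''  0  1  2  3  4  5  6
 i  1  1  2  3  4  5  6
 e  2  2  2  3  4  5  6
 j  3  3  2  3  4  5  6
 e  4  4  3  3  4  5  6
 o  5  5  4  4  4  5  6
 g  6  6  5  5  5  5  6
 a  7  7  6  6  6  6  6
 k  8  8  7  7  7  7  7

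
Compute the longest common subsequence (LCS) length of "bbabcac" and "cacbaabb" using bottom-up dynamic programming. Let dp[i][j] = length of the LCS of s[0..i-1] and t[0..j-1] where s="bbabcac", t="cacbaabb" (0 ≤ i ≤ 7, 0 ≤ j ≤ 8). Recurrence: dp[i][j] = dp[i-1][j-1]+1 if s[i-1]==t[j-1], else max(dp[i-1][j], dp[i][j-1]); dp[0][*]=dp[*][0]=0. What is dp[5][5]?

2

   ''  c  a  c  b  a  a  b  b
''  0  0  0  0  0  0  0  0  0
 b  0  0  0  0  1  1  1  1  1
 b  0  0  0  0  1  1  1  2  2
 a  0  0  1  1  1  2  2  2  2
 b  0  0  1  1  2  2  2  3  3
 c  0  1  1  2  2  2  2  3  3
 a  0  1  2  2  2  3  3  3  3
 c  0  1  2  3  3  3  3  3  3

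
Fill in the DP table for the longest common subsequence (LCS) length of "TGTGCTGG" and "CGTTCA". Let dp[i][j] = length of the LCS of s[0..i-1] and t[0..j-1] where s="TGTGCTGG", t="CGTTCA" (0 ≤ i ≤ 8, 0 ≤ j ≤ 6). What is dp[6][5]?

3

   ''  C  G  T  T  C  A
''  0  0  0  0  0  0  0
 T  0  0  0  1  1  1  1
 G  0  0  1  1  1  1  1
 T  0  0  1  2  2  2  2
 G  0  0  1  2  2  2  2
 C  0  1  1  2  2  3  3
 T  0  1  1  2  3  3  3
 G  0  1  2  2  3  3  3
 G  0  1  2  2  3  3  3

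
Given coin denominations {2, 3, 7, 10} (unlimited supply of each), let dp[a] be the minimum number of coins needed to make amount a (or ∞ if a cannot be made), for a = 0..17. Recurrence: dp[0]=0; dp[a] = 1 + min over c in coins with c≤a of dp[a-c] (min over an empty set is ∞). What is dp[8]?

 a  0  1  2  3  4  5  6  7  8  9 10 11 12 13 14 15 16 17
dp  0  -  1  1  2  2  2  1  3  2  1  3  2  2  2  3  3  2
(- denotes ∞ / unreachable)

3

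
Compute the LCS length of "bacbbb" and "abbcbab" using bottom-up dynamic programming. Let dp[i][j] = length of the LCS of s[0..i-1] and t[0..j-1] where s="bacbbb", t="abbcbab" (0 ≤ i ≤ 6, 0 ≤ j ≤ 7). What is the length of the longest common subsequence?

4

   ''  a  b  b  c  b  a  b
''  0  0  0  0  0  0  0  0
 b  0  0  1  1  1  1  1  1
 a  0  1  1  1  1  1  2  2
 c  0  1  1  1  2  2  2  2
 b  0  1  2  2  2  3  3  3
 b  0  1  2  3  3  3  3  4
 b  0  1  2  3  3  4  4  4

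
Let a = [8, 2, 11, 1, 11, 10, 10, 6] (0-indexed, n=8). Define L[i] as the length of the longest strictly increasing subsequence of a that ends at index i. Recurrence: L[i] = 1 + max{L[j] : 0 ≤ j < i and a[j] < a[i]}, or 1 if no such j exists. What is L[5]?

2

   i    0    1    2    3    4    5    6    7
a[i]    8    2   11    1   11   10   10    6
L[i]    1    1    2    1    2    2    2    2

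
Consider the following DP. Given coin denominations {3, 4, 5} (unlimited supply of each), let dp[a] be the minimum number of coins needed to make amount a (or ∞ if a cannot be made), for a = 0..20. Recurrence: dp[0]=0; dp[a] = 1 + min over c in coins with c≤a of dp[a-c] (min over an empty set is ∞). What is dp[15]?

3

 a  0  1  2  3  4  5  6  7  8  9 10 11 12 13 14 15 16 17 18 19 20
dp  0  -  -  1  1  1  2  2  2  2  2  3  3  3  3  3  4  4  4  4  4
(- denotes ∞ / unreachable)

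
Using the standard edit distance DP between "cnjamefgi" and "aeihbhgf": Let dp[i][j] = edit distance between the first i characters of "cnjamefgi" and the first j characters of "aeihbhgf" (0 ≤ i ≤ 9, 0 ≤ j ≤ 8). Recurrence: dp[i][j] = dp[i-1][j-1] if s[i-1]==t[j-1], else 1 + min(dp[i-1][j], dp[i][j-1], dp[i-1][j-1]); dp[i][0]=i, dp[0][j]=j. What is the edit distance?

8

   ''  a  e  i  h  b  h  g  f
''  0  1  2  3  4  5  6  7  8
 c  1  1  2  3  4  5  6  7  8
 n  2  2  2  3  4  5  6  7  8
 j  3  3  3  3  4  5  6  7  8
 a  4  3  4  4  4  5  6  7  8
 m  5  4  4  5  5  5  6  7  8
 e  6  5  4  5  6  6  6  7  8
 f  7  6  5  5  6  7  7  7  7
 g  8  7  6  6  6  7  8  7  8
 i  9  8  7  6  7  7  8  8  8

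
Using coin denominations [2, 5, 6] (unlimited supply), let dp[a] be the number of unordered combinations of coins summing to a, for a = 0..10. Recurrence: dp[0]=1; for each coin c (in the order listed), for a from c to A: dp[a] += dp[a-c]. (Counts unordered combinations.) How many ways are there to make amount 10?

3

after  coin     0     1     2     3     4     5     6     7     8     9    10
          2     1     0     1     0     1     0     1     0     1     0     1
          5     1     0     1     0     1     1     1     1     1     1     2
          6     1     0     1     0     1     1     2     1     2     1     3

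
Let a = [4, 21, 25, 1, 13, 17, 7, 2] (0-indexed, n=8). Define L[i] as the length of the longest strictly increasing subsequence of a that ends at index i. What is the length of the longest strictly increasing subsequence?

   i    0    1    2    3    4    5    6    7
a[i]    4   21   25    1   13   17    7    2
L[i]    1    2    3    1    2    3    2    2

3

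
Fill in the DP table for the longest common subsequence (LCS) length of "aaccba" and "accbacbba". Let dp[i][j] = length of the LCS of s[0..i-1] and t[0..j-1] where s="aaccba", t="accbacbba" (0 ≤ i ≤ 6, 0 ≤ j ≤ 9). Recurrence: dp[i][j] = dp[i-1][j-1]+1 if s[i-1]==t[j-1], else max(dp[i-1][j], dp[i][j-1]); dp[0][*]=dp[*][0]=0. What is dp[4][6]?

   ''  a  c  c  b  a  c  b  b  a
''  0  0  0  0  0  0  0  0  0  0
 a  0  1  1  1  1  1  1  1  1  1
 a  0  1  1  1  1  2  2  2  2  2
 c  0  1  2  2  2  2  3  3  3  3
 c  0  1  2  3  3  3  3  3  3  3
 b  0  1  2  3  4  4  4  4  4  4
 a  0  1  2  3  4  5  5  5  5  5

3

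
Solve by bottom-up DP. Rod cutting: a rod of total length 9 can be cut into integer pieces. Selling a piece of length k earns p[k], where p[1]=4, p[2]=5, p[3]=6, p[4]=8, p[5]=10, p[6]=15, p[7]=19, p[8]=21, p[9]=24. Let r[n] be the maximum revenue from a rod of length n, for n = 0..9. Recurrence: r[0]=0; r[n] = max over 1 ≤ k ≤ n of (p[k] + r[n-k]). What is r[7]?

   n    0    1    2    3    4    5    6    7    8    9
r[n]    0    4    8   12   16   20   24   28   32   36

28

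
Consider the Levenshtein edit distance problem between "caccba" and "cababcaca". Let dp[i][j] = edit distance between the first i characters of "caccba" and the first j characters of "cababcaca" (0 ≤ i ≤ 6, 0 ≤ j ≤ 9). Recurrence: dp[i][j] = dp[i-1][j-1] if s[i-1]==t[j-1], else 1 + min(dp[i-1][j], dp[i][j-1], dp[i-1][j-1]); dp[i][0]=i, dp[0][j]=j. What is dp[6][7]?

3

   ''  c  a  b  a  b  c  a  c  a
''  0  1  2  3  4  5  6  7  8  9
 c  1  0  1  2  3  4  5  6  7  8
 a  2  1  0  1  2  3  4  5  6  7
 c  3  2  1  1  2  3  3  4  5  6
 c  4  3  2  2  2  3  3  4  4  5
 b  5  4  3  2  3  2  3  4  5  5
 a  6  5  4  3  2  3  3  3  4  5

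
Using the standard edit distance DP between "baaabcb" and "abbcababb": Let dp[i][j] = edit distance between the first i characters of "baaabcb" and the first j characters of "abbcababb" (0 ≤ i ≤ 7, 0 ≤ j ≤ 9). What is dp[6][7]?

   ''  a  b  b  c  a  b  a  b  b
''  0  1  2  3  4  5  6  7  8  9
 b  1  1  1  2  3  4  5  6  7  8
 a  2  1  2  2  3  3  4  5  6  7
 a  3  2  2  3  3  3  4  4  5  6
 a  4  3  3  3  4  3  4  4  5  6
 b  5  4  3  3  4  4  3  4  4  5
 c  6  5  4  4  3  4  4  4  5  5
 b  7  6  5  4  4  4  4  5  4  5

4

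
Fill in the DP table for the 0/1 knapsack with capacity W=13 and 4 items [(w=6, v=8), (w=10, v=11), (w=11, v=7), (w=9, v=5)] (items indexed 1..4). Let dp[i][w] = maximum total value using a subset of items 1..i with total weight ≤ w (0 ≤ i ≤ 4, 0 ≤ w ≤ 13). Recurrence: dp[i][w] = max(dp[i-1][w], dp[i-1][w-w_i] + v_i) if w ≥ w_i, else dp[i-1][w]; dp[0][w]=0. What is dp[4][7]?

8

i\w   0   1   2   3   4   5   6   7   8   9  10  11  12  13
  0   0   0   0   0   0   0   0   0   0   0   0   0   0   0
  1   0   0   0   0   0   0   8   8   8   8   8   8   8   8
  2   0   0   0   0   0   0   8   8   8   8  11  11  11  11
  3   0   0   0   0   0   0   8   8   8   8  11  11  11  11
  4   0   0   0   0   0   0   8   8   8   8  11  11  11  11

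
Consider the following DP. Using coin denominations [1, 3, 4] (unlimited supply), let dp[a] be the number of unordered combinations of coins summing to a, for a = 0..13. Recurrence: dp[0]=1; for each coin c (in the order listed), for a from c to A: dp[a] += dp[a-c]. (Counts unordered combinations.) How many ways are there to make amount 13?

12

after  coin     0     1     2     3     4     5     6     7     8     9    10    11    12    13
          1     1     1     1     1     1     1     1     1     1     1     1     1     1     1
          3     1     1     1     2     2     2     3     3     3     4     4     4     5     5
          4     1     1     1     2     3     3     4     5     6     7     8     9    11    12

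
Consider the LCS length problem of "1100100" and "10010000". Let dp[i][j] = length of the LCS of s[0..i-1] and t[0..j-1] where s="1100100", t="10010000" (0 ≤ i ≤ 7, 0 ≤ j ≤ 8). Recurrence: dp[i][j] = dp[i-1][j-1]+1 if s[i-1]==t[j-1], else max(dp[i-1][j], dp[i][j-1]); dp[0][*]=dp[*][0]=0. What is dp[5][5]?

4

   ''  1  0  0  1  0  0  0  0
''  0  0  0  0  0  0  0  0  0
 1  0  1  1  1  1  1  1  1  1
 1  0  1  1  1  2  2  2  2  2
 0  0  1  2  2  2  3  3  3  3
 0  0  1  2  3  3  3  4  4  4
 1  0  1  2  3  4  4  4  4  4
 0  0  1  2  3  4  5  5  5  5
 0  0  1  2  3  4  5  6  6  6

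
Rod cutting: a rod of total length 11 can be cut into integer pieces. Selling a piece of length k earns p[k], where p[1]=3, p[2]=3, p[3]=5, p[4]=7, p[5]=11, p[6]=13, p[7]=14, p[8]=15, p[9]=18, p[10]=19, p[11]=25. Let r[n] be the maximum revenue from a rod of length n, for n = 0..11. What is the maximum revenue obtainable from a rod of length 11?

33

   n    0    1    2    3    4    5    6    7    8    9   10   11
r[n]    0    3    6    9   12   15   18   21   24   27   30   33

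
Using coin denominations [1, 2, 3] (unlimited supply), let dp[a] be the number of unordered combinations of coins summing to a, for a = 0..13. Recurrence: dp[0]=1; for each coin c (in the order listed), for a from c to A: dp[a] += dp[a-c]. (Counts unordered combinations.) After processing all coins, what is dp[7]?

after  coin     0     1     2     3     4     5     6     7     8     9    10    11    12    13
          1     1     1     1     1     1     1     1     1     1     1     1     1     1     1
          2     1     1     2     2     3     3     4     4     5     5     6     6     7     7
          3     1     1     2     3     4     5     7     8    10    12    14    16    19    21

8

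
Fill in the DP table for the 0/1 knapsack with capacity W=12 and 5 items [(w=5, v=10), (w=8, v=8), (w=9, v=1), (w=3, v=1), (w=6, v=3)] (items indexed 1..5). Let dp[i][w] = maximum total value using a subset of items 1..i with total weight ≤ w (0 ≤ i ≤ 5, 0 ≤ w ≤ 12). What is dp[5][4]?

i\w   0   1   2   3   4   5   6   7   8   9  10  11  12
  0   0   0   0   0   0   0   0   0   0   0   0   0   0
  1   0   0   0   0   0  10  10  10  10  10  10  10  10
  2   0   0   0   0   0  10  10  10  10  10  10  10  10
  3   0   0   0   0   0  10  10  10  10  10  10  10  10
  4   0   0   0   1   1  10  10  10  11  11  11  11  11
  5   0   0   0   1   1  10  10  10  11  11  11  13  13

1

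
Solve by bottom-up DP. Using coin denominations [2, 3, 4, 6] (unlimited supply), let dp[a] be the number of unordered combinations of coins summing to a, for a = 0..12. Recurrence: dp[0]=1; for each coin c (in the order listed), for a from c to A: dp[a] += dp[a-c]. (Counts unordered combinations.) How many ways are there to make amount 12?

11

after  coin     0     1     2     3     4     5     6     7     8     9    10    11    12
          2     1     0     1     0     1     0     1     0     1     0     1     0     1
          3     1     0     1     1     1     1     2     1     2     2     2     2     3
          4     1     0     1     1     2     1     3     2     4     3     5     4     7
          6     1     0     1     1     2     1     4     2     5     4     7     5    11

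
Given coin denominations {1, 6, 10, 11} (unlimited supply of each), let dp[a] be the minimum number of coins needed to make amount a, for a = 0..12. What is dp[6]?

1

 a  0  1  2  3  4  5  6  7  8  9 10 11 12
dp  0  1  2  3  4  5  1  2  3  4  1  1  2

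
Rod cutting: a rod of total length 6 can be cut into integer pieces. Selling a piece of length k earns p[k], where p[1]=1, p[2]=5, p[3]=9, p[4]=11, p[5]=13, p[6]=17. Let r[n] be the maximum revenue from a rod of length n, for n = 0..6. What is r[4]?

11

   n    0    1    2    3    4    5    6
r[n]    0    1    5    9   11   14   18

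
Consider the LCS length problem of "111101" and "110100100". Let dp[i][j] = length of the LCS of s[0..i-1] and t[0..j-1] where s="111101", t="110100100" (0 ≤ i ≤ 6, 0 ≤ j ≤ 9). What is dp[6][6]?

4

   ''  1  1  0  1  0  0  1  0  0
''  0  0  0  0  0  0  0  0  0  0
 1  0  1  1  1  1  1  1  1  1  1
 1  0  1  2  2  2  2  2  2  2  2
 1  0  1  2  2  3  3  3  3  3  3
 1  0  1  2  2  3  3  3  4  4  4
 0  0  1  2  3  3  4  4  4  5  5
 1  0  1  2  3  4  4  4  5  5  5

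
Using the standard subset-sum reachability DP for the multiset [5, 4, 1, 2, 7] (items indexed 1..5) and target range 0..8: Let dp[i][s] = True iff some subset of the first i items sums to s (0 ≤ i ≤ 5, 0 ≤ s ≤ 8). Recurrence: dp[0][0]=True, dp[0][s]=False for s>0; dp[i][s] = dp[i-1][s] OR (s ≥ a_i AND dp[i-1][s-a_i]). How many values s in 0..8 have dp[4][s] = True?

i\s   0   1   2   3   4   5   6   7   8
  0   T   F   F   F   F   F   F   F   F
  1   T   F   F   F   F   T   F   F   F
  2   T   F   F   F   T   T   F   F   F
  3   T   T   F   F   T   T   T   F   F
  4   T   T   T   T   T   T   T   T   T
  5   T   T   T   T   T   T   T   T   T

9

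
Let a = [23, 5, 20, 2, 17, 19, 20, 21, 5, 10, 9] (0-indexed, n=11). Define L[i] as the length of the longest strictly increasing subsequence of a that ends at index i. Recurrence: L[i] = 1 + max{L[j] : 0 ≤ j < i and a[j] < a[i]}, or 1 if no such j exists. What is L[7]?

5

   i    0    1    2    3    4    5    6    7    8    9   10
a[i]   23    5   20    2   17   19   20   21    5   10    9
L[i]    1    1    2    1    2    3    4    5    2    3    3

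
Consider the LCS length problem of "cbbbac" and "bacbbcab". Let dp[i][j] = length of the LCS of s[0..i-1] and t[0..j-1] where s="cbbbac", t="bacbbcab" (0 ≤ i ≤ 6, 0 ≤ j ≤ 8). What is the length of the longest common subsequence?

   ''  b  a  c  b  b  c  a  b
''  0  0  0  0  0  0  0  0  0
 c  0  0  0  1  1  1  1  1  1
 b  0  1  1  1  2  2  2  2  2
 b  0  1  1  1  2  3  3  3  3
 b  0  1  1  1  2  3  3  3  4
 a  0  1  2  2  2  3  3  4  4
 c  0  1  2  3  3  3  4  4  4

4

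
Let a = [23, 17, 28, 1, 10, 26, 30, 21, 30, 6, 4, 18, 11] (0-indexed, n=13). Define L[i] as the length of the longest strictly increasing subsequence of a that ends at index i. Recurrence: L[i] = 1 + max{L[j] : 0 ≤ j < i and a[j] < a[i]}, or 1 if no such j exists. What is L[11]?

3

   i    0    1    2    3    4    5    6    7    8    9   10   11   12
a[i]   23   17   28    1   10   26   30   21   30    6    4   18   11
L[i]    1    1    2    1    2    3    4    3    4    2    2    3    3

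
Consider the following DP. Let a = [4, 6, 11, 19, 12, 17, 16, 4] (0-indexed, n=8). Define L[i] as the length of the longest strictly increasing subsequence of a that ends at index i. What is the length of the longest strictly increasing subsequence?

   i    0    1    2    3    4    5    6    7
a[i]    4    6   11   19   12   17   16    4
L[i]    1    2    3    4    4    5    5    1

5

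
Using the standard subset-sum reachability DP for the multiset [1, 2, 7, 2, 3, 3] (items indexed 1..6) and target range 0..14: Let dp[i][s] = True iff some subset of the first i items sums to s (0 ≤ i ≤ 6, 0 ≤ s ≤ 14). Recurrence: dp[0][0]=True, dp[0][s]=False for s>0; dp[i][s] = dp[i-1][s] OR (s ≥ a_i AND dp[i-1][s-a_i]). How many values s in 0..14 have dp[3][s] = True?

i\s   0   1   2   3   4   5   6   7   8   9  10  11  12  13  14
  0   T   F   F   F   F   F   F   F   F   F   F   F   F   F   F
  1   T   T   F   F   F   F   F   F   F   F   F   F   F   F   F
  2   T   T   T   T   F   F   F   F   F   F   F   F   F   F   F
  3   T   T   T   T   F   F   F   T   T   T   T   F   F   F   F
  4   T   T   T   T   T   T   F   T   T   T   T   T   T   F   F
  5   T   T   T   T   T   T   T   T   T   T   T   T   T   T   T
  6   T   T   T   T   T   T   T   T   T   T   T   T   T   T   T

8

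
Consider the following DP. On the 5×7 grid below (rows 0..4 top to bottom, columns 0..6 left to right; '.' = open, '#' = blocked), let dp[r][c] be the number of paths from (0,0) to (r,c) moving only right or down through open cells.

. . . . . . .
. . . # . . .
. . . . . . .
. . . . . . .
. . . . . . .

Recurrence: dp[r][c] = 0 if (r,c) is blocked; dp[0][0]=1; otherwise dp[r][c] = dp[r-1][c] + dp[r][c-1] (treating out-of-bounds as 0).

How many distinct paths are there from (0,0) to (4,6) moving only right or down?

r\c   0   1   2   3   4   5   6
  0   1   1   1   1   1   1   1
  1   1   2   3   0   1   2   3
  2   1   3   6   6   7   9  12
  3   1   4  10  16  23  32  44
  4   1   5  15  31  54  86 130

130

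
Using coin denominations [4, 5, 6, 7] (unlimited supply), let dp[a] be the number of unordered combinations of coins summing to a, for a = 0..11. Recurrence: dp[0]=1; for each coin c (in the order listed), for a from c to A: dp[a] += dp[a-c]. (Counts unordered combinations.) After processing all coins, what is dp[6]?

after  coin     0     1     2     3     4     5     6     7     8     9    10    11
          4     1     0     0     0     1     0     0     0     1     0     0     0
          5     1     0     0     0     1     1     0     0     1     1     1     0
          6     1     0     0     0     1     1     1     0     1     1     2     1
          7     1     0     0     0     1     1     1     1     1     1     2     2

1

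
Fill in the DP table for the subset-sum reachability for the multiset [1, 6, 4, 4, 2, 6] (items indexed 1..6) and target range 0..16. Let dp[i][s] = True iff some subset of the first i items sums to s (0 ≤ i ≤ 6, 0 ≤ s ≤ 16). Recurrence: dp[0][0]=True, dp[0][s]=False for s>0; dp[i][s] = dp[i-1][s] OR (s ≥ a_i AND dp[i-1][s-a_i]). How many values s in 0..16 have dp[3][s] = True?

i\s   0   1   2   3   4   5   6   7   8   9  10  11  12  13  14  15  16
  0   T   F   F   F   F   F   F   F   F   F   F   F   F   F   F   F   F
  1   T   T   F   F   F   F   F   F   F   F   F   F   F   F   F   F   F
  2   T   T   F   F   F   F   T   T   F   F   F   F   F   F   F   F   F
  3   T   T   F   F   T   T   T   T   F   F   T   T   F   F   F   F   F
  4   T   T   F   F   T   T   T   T   T   T   T   T   F   F   T   T   F
  5   T   T   T   T   T   T   T   T   T   T   T   T   T   T   T   T   T
  6   T   T   T   T   T   T   T   T   T   T   T   T   T   T   T   T   T

8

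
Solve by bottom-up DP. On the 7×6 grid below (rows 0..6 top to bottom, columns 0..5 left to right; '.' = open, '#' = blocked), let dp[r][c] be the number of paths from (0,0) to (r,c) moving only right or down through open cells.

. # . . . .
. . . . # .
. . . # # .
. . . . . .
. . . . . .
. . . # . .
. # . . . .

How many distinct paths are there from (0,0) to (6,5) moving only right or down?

87

r\c   0   1   2   3   4   5
  0   1   0   0   0   0   0
  1   1   1   1   1   0   0
  2   1   2   3   0   0   0
  3   1   3   6   6   6   6
  4   1   4  10  16  22  28
  5   1   5  15   0  22  50
  6   1   0  15  15  37  87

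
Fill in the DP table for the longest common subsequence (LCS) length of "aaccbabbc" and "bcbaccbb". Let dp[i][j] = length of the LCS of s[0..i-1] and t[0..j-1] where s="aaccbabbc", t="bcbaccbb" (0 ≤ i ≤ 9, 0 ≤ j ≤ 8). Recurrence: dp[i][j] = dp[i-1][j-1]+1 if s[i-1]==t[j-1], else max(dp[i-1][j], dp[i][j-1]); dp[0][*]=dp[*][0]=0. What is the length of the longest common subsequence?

   ''  b  c  b  a  c  c  b  b
''  0  0  0  0  0  0  0  0  0
 a  0  0  0  0  1  1  1  1  1
 a  0  0  0  0  1  1  1  1  1
 c  0  0  1  1  1  2  2  2  2
 c  0  0  1  1  1  2  3  3  3
 b  0  1  1  2  2  2  3  4  4
 a  0  1  1  2  3  3  3  4  4
 b  0  1  1  2  3  3  3  4  5
 b  0  1  1  2  3  3  3  4  5
 c  0  1  2  2  3  4  4  4  5

5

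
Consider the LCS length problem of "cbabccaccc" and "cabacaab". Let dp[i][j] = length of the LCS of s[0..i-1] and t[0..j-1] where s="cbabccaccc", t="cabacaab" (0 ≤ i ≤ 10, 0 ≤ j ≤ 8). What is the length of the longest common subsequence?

5

   ''  c  a  b  a  c  a  a  b
''  0  0  0  0  0  0  0  0  0
 c  0  1  1  1  1  1  1  1  1
 b  0  1  1  2  2  2  2  2  2
 a  0  1  2  2  3  3  3  3  3
 b  0  1  2  3  3  3  3  3  4
 c  0  1  2  3  3  4  4  4  4
 c  0  1  2  3  3  4  4  4  4
 a  0  1  2  3  4  4  5  5  5
 c  0  1  2  3  4  5  5  5  5
 c  0  1  2  3  4  5  5  5  5
 c  0  1  2  3  4  5  5  5  5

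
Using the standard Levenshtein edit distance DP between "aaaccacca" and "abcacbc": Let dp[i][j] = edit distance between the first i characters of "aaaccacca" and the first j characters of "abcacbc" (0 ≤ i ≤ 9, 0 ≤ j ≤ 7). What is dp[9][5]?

5

   ''  a  b  c  a  c  b  c
''  0  1  2  3  4  5  6  7
 a  1  0  1  2  3  4  5  6
 a  2  1  1  2  2  3  4  5
 a  3  2  2  2  2  3  4  5
 c  4  3  3  2  3  2  3  4
 c  5  4  4  3  3  3  3  3
 a  6  5  5  4  3  4  4  4
 c  7  6  6  5  4  3  4  4
 c  8  7  7  6  5  4  4  4
 a  9  8  8  7  6  5  5  5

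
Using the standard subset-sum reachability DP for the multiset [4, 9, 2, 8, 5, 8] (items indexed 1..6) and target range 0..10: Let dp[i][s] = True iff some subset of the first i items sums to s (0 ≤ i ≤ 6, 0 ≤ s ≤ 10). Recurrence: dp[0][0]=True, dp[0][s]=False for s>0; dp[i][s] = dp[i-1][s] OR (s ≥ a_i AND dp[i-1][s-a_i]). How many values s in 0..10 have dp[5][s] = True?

9

i\s   0   1   2   3   4   5   6   7   8   9  10
  0   T   F   F   F   F   F   F   F   F   F   F
  1   T   F   F   F   T   F   F   F   F   F   F
  2   T   F   F   F   T   F   F   F   F   T   F
  3   T   F   T   F   T   F   T   F   F   T   F
  4   T   F   T   F   T   F   T   F   T   T   T
  5   T   F   T   F   T   T   T   T   T   T   T
  6   T   F   T   F   T   T   T   T   T   T   T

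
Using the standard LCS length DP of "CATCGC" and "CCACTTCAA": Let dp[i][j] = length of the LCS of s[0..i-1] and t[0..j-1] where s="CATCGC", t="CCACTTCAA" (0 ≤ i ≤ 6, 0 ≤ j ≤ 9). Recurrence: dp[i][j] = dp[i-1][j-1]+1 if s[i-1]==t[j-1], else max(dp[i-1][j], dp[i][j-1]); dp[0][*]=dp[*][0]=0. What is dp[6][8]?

4

   ''  C  C  A  C  T  T  C  A  A
''  0  0  0  0  0  0  0  0  0  0
 C  0  1  1  1  1  1  1  1  1  1
 A  0  1  1  2  2  2  2  2  2  2
 T  0  1  1  2  2  3  3  3  3  3
 C  0  1  2  2  3  3  3  4  4  4
 G  0  1  2  2  3  3  3  4  4  4
 C  0  1  2  2  3  3  3  4  4  4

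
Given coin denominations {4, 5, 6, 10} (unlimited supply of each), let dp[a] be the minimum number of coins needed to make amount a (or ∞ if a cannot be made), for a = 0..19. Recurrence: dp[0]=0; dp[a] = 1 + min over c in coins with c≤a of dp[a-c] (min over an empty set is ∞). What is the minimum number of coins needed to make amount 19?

 a  0  1  2  3  4  5  6  7  8  9 10 11 12 13 14 15 16 17 18 19
dp  0  -  -  -  1  1  1  -  2  2  1  2  2  3  2  2  2  3  3  3
(- denotes ∞ / unreachable)

3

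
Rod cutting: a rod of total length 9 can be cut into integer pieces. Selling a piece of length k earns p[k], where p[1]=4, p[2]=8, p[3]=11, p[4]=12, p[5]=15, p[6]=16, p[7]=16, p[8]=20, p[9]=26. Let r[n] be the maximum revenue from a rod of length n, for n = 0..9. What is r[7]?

28

   n    0    1    2    3    4    5    6    7    8    9
r[n]    0    4    8   12   16   20   24   28   32   36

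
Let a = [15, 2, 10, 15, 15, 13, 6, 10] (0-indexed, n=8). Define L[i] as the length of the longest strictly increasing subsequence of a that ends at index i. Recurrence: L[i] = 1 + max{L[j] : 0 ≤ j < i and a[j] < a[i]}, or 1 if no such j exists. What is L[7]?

3

   i    0    1    2    3    4    5    6    7
a[i]   15    2   10   15   15   13    6   10
L[i]    1    1    2    3    3    3    2    3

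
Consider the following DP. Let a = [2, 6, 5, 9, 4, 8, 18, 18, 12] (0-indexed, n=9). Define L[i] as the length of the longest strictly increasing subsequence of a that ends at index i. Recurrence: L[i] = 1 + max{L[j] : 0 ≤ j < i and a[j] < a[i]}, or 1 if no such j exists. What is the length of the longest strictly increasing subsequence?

4

   i    0    1    2    3    4    5    6    7    8
a[i]    2    6    5    9    4    8   18   18   12
L[i]    1    2    2    3    2    3    4    4    4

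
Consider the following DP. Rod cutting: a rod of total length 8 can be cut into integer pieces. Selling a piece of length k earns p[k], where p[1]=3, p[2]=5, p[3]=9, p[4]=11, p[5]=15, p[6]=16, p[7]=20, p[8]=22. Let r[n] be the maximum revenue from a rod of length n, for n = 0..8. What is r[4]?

12

   n    0    1    2    3    4    5    6    7    8
r[n]    0    3    6    9   12   15   18   21   24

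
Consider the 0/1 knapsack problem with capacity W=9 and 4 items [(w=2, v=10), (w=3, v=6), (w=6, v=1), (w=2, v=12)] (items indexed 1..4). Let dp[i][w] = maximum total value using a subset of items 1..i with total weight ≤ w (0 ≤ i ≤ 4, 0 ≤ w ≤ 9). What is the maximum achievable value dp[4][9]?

28

i\w   0   1   2   3   4   5   6   7   8   9
  0   0   0   0   0   0   0   0   0   0   0
  1   0   0  10  10  10  10  10  10  10  10
  2   0   0  10  10  10  16  16  16  16  16
  3   0   0  10  10  10  16  16  16  16  16
  4   0   0  12  12  22  22  22  28  28  28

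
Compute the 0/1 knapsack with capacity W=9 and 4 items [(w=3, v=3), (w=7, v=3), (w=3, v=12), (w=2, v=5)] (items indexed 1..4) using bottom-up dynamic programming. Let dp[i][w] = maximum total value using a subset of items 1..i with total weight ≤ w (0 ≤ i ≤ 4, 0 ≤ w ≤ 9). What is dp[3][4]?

12

i\w   0   1   2   3   4   5   6   7   8   9
  0   0   0   0   0   0   0   0   0   0   0
  1   0   0   0   3   3   3   3   3   3   3
  2   0   0   0   3   3   3   3   3   3   3
  3   0   0   0  12  12  12  15  15  15  15
  4   0   0   5  12  12  17  17  17  20  20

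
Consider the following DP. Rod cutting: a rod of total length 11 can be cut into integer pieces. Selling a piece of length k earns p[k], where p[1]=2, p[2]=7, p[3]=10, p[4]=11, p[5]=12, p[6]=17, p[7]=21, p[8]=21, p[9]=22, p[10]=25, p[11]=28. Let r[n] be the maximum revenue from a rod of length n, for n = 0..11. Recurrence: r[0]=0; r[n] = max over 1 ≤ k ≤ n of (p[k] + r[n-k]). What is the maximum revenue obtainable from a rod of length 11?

   n    0    1    2    3    4    5    6    7    8    9   10   11
r[n]    0    2    7   10   14   17   21   24   28   31   35   38

38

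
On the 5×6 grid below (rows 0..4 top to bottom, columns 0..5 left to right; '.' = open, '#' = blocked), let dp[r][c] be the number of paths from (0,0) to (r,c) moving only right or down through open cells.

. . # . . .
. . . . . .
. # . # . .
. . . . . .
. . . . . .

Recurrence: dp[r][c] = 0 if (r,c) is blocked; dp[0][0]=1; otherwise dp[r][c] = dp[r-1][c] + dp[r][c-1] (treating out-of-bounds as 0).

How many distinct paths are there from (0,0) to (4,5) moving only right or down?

r\c   0   1   2   3   4   5
  0   1   1   0   0   0   0
  1   1   2   2   2   2   2
  2   1   0   2   0   2   4
  3   1   1   3   3   5   9
  4   1   2   5   8  13  22

22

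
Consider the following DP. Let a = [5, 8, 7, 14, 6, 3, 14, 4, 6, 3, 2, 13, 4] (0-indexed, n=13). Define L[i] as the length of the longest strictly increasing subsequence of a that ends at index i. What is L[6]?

3

   i    0    1    2    3    4    5    6    7    8    9   10   11   12
a[i]    5    8    7   14    6    3   14    4    6    3    2   13    4
L[i]    1    2    2    3    2    1    3    2    3    1    1    4    2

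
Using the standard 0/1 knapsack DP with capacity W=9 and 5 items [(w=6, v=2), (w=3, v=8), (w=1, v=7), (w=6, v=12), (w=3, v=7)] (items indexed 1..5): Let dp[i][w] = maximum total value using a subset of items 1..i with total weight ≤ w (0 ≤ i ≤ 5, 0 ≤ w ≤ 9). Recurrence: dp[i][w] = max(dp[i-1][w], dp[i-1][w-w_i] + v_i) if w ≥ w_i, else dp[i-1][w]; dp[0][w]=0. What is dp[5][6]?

i\w   0   1   2   3   4   5   6   7   8   9
  0   0   0   0   0   0   0   0   0   0   0
  1   0   0   0   0   0   0   2   2   2   2
  2   0   0   0   8   8   8   8   8   8  10
  3   0   7   7   8  15  15  15  15  15  15
  4   0   7   7   8  15  15  15  19  19  20
  5   0   7   7   8  15  15  15  22  22  22

15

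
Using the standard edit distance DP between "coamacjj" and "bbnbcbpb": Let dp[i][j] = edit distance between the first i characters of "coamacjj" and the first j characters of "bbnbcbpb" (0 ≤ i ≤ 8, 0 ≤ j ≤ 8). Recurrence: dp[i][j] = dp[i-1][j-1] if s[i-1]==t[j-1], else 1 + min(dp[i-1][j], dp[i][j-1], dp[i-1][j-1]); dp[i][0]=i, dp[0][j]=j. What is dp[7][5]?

6

   ''  b  b  n  b  c  b  p  b
''  0  1  2  3  4  5  6  7  8
 c  1  1  2  3  4  4  5  6  7
 o  2  2  2  3  4  5  5  6  7
 a  3  3  3  3  4  5  6  6  7
 m  4  4  4  4  4  5  6  7  7
 a  5  5  5  5  5  5  6  7  8
 c  6  6  6  6  6  5  6  7  8
 j  7  7  7  7  7  6  6  7  8
 j  8  8  8  8  8  7  7  7  8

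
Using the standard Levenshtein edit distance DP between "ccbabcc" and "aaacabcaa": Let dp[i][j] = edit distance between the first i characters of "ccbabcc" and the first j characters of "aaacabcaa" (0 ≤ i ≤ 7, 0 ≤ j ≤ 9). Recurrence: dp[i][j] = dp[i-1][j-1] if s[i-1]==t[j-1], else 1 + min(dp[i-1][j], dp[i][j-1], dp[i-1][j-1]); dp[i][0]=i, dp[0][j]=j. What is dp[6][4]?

   ''  a  a  a  c  a  b  c  a  a
''  0  1  2  3  4  5  6  7  8  9
 c  1  1  2  3  3  4  5  6  7  8
 c  2  2  2  3  3  4  5  5  6  7
 b  3  3  3  3  4  4  4  5  6  7
 a  4  3  3  3  4  4  5  5  5  6
 b  5  4  4  4  4  5  4  5  6  6
 c  6  5  5  5  4  5  5  4  5  6
 c  7  6  6  6  5  5  6  5  5  6

4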